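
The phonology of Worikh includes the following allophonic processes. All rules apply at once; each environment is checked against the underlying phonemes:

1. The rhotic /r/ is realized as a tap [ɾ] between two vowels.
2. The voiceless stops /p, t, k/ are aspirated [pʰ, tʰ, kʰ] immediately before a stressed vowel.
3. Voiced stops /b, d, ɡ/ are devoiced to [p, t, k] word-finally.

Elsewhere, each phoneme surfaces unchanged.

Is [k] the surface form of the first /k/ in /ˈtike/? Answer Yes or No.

/k/ (between /i/ and /e/) is in the target of rule 2 but the environment (immediately before a stressed vowel) is not met → [k].
The actual realization is [k], which matches [k].

Yes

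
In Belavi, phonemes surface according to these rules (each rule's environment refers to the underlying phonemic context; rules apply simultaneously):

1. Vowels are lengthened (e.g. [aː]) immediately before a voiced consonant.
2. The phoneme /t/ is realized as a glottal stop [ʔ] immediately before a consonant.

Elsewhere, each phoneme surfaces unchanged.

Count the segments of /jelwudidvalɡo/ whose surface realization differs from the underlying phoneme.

4

Segments that undergo a rule: /e/ → [eː] (rule 1); /u/ → [uː] (rule 1); /i/ → [iː] (rule 1); /a/ → [aː] (rule 1).
All other segments surface unchanged.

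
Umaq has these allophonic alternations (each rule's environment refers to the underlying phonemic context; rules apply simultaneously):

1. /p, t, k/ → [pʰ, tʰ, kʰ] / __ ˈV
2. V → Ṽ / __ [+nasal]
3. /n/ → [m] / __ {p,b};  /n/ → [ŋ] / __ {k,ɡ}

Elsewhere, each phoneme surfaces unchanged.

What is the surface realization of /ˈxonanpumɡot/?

[ˈxõnãmpũmɡot]

/o/ — between /x/ and /n/, before a nasal consonant — surfaces as [õ] (rule 2).
/n/ (between /o/ and /a/): rule 3 targets it, but not before a labial or velar stop → unchanged [n].
/a/ (between /n/ and /n/): before a nasal consonant, so rule 2 applies → [ã].
/n/ (between /a/ and /p/): before a labial or velar stop, so rule 3 applies → [m].
/p/ — between /n/ and /u/; rule 1 does not apply here → [p].
/u/ meets the environment for rule 2 (before a nasal consonant) → [ũ].
/o/ (between /ɡ/ and /t/): rule 2 targets it, but not before a nasal consonant → unchanged [o].
/t/ (word-final) is in the target of rule 1 but the environment (immediately before a stressed vowel) is not met → [t].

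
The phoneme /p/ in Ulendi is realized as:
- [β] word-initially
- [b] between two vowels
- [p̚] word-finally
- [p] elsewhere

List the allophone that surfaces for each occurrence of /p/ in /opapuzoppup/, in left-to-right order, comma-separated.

[b], [b], [p], [p], [p̚]

Occurrence 1 (position 2): between two vowels → [b].
Occurrence 2 (position 4): between two vowels → [b].
Occurrence 3 (position 8): no conditioning environment matches → elsewhere allophone [p].
Occurrence 4 (position 9): no conditioning environment matches → elsewhere allophone [p].
Occurrence 5 (position 11): word-finally → [p̚].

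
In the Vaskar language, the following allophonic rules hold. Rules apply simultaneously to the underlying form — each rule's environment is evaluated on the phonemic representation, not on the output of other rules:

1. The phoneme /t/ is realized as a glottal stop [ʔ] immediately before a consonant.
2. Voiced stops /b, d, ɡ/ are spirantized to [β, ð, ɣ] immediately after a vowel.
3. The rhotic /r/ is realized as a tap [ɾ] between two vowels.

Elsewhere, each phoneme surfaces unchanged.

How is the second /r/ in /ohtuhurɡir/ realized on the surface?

[r]

/r/ (word-final) is in the target of rule 3 but the environment (between two vowels) is not met → [r].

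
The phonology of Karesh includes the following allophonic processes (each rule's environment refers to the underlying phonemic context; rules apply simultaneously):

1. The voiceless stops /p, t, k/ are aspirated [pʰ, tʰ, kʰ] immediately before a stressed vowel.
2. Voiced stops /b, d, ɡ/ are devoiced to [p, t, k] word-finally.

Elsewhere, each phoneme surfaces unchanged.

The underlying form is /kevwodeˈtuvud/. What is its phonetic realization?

[kevwodeˈtʰuvut]

/k/ (word-initial): rule 1 targets it, but not immediately before a stressed vowel → unchanged [k].
/e/ stays [e].
/v/ (between /e/ and /w/): no rule targets it → [v].
/w/ (between /v/ and /o/) is unaffected → [w].
/o/ stays [o].
/d/ (between /o/ and /e/): rule 2 targets it, but not word-finally → unchanged [d].
/e/ stays [e].
/t/ (between /e/ and /u/): immediately before a stressed vowel, so rule 1 applies → [tʰ].
/u/ (between /t/ and /v/): no rule targets it → [u].
/v/ stays [v].
/u/ — not in any rule's target class → [u].
/d/ (word-final) occurs word-finally → [t] by rule 2.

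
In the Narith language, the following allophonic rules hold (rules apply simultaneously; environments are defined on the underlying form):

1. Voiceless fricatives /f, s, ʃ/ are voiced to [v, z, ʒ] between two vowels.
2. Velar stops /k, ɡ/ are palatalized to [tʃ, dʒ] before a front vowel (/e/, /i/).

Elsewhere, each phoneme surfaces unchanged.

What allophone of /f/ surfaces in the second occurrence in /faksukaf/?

[f]

/f/ (word-final) fails the environment for rule 1, so it stays [f].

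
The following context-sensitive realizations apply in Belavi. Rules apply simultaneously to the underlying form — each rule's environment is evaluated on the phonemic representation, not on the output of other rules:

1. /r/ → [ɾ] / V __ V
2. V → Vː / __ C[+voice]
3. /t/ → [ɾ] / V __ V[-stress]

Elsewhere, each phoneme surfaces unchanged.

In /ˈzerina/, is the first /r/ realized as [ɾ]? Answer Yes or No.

Yes

/r/ (between /e/ and /i/): between two vowels, so rule 1 applies → [ɾ].
The actual realization is [ɾ], which matches [ɾ].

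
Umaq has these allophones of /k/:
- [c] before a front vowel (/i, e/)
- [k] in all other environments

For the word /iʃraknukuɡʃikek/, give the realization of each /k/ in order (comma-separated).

[k], [k], [c], [k]

Occurrence 1 (position 5): no conditioning environment matches → elsewhere allophone [k].
Occurrence 2 (position 8): no conditioning environment matches → elsewhere allophone [k].
Occurrence 3 (position 13): before a front vowel → [c].
Occurrence 4 (position 15): no conditioning environment matches → elsewhere allophone [k].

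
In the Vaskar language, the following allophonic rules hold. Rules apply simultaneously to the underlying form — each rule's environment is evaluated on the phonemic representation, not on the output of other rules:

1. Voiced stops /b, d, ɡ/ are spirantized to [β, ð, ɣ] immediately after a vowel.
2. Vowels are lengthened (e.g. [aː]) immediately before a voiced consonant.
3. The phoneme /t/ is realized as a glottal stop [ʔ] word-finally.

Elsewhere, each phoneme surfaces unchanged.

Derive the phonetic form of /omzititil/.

/o/ meets the environment for rule 2 (before a voiced consonant) → [oː].
/m/ (between /o/ and /z/) is unaffected → [m].
/z/ — not in any rule's target class → [z].
/i/ (between /z/ and /t/): rule 2 targets it, but not before a voiced consonant → unchanged [i].
/t/ (between /i/ and /i/) is in the target of rule 3 but the environment (word-finally) is not met → [t].
/i/ — between /t/ and /t/; rule 2 does not apply here → [i].
/t/ (between /i/ and /i/): rule 3 targets it, but not word-finally → unchanged [t].
/i/ — between /t/ and /l/, before a voiced consonant — surfaces as [iː] (rule 2).
/l/ (word-final) is unaffected → [l].

[oːmzititiːl]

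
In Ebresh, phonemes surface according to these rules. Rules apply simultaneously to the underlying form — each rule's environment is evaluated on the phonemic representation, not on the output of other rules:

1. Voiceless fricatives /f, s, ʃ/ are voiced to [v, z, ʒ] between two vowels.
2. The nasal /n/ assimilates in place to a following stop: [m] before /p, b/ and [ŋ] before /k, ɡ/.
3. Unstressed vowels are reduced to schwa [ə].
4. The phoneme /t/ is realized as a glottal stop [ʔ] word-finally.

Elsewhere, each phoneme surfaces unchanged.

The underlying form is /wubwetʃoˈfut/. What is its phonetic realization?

[wəbwətʃəˈvuʔ]

/u/ (between /w/ and /b/): in an unstressed syllable, so rule 3 applies → [ə].
/e/ (between /w/ and /t/): in an unstressed syllable, so rule 3 applies → [ə].
/t/ — between /e/ and /ʃ/; rule 4 does not apply here → [t].
/ʃ/ (between /t/ and /o/) fails the environment for rule 1, so it stays [ʃ].
/o/ (between /ʃ/ and /f/): in an unstressed syllable, so rule 3 applies → [ə].
/f/ (between /o/ and /u/) occurs between two vowels → [v] by rule 1.
/u/ (between /f/ and /t/): rule 3 targets it, but not in an unstressed syllable → unchanged [u].
/t/ (word-final): word-finally, so rule 4 applies → [ʔ].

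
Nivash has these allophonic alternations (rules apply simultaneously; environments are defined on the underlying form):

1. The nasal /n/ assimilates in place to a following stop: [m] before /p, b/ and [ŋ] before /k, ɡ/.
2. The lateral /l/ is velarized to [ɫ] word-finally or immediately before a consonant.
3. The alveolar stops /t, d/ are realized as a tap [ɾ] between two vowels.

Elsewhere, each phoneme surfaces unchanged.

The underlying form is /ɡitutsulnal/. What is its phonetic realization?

/ɡ/ (word-initial): no rule targets it → [ɡ].
/i/ (between /ɡ/ and /t/) is unaffected → [i].
/t/ meets the environment for rule 3 (between two vowels) → [ɾ].
/u/ (between /t/ and /t/) is unaffected → [u].
/t/ (between /u/ and /s/) fails the environment for rule 3, so it stays [t].
/s/ (between /t/ and /u/): no rule targets it → [s].
/u/ — not in any rule's target class → [u].
Rule 2 applies to /l/ (between /u/ and /n/: word-finally or immediately before a consonant) → [ɫ].
/n/ — between /l/ and /a/; rule 1 does not apply here → [n].
/a/ (between /n/ and /l/): no rule targets it → [a].
/l/ meets the environment for rule 2 (word-finally or immediately before a consonant) → [ɫ].

[ɡiɾutsuɫnaɫ]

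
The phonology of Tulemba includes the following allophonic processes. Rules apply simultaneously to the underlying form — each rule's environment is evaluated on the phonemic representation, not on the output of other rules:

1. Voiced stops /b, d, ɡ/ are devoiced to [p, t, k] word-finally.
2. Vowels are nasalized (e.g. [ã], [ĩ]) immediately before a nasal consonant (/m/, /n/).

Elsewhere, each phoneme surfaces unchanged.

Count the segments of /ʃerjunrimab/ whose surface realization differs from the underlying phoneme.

3

Segments that undergo a rule: /u/ → [ũ] (rule 2); /i/ → [ĩ] (rule 2); /b/ → [p] (rule 1).
All other segments surface unchanged.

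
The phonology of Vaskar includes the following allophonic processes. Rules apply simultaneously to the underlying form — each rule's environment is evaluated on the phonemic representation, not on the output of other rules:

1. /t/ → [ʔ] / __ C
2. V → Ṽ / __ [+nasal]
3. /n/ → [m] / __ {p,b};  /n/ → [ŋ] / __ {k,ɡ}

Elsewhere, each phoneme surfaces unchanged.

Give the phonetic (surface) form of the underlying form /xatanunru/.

/a/ (between /x/ and /t/): rule 2 targets it, but not before a nasal consonant → unchanged [a].
/t/ (between /a/ and /a/): rule 1 targets it, but not immediately before a consonant → unchanged [t].
/a/ meets the environment for rule 2 (before a nasal consonant) → [ã].
/n/ (between /a/ and /u/) is in the target of rule 3 but the environment (before a labial or velar stop) is not met → [n].
/u/ meets the environment for rule 2 (before a nasal consonant) → [ũ].
/n/ (between /u/ and /r/): rule 3 targets it, but not before a labial or velar stop → unchanged [n].
/u/ (word-final): rule 2 targets it, but not before a nasal consonant → unchanged [u].

[xatãnũnru]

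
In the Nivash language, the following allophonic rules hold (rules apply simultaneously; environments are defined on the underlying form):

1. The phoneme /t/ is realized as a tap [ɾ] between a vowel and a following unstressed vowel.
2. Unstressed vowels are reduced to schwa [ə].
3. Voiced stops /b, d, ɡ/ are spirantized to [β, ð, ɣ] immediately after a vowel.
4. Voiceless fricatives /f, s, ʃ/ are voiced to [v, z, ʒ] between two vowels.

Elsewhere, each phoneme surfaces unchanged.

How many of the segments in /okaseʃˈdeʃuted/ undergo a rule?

Segments that undergo a rule: /o/ → [ə] (rule 2); /a/ → [ə] (rule 2); /s/ → [z] (rule 4); /e/ → [ə] (rule 2); /ʃ/ → [ʒ] (rule 4); /u/ → [ə] (rule 2); /t/ → [ɾ] (rule 1); /e/ → [ə] (rule 2); /d/ → [ð] (rule 3).
All other segments surface unchanged.

9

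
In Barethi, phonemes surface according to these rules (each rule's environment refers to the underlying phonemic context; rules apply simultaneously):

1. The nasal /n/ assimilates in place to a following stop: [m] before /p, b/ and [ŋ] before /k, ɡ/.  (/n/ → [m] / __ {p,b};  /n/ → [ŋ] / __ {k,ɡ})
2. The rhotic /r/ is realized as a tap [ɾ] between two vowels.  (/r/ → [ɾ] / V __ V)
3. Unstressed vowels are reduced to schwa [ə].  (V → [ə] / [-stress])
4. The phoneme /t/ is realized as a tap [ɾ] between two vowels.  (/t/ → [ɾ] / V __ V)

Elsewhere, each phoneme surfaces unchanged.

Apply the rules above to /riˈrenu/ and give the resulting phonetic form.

[rəˈɾenə]

/r/ (word-initial): rule 2 targets it, but not between two vowels → unchanged [r].
/i/ meets the environment for rule 3 (in an unstressed syllable) → [ə].
/r/ — between /i/ and /e/, between two vowels — surfaces as [ɾ] (rule 2).
/e/ (between /r/ and /n/) fails the environment for rule 3, so it stays [e].
/n/ — between /e/ and /u/; rule 1 does not apply here → [n].
/u/ (word-final) occurs in an unstressed syllable → [ə] by rule 3.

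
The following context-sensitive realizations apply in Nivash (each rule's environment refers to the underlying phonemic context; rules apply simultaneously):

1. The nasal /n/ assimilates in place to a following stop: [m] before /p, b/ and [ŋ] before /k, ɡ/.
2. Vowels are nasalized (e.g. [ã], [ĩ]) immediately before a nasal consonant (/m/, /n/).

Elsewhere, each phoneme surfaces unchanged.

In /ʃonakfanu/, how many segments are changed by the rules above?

Segments that undergo a rule: /o/ → [õ] (rule 2); /a/ → [ã] (rule 2).
All other segments surface unchanged.

2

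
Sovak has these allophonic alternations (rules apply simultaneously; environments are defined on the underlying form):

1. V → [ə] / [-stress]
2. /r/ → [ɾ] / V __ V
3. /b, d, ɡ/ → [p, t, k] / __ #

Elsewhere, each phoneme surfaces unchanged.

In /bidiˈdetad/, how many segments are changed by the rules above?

4

Segments that undergo a rule: /i/ → [ə] (rule 1); /i/ → [ə] (rule 1); /a/ → [ə] (rule 1); /d/ → [t] (rule 3).
All other segments surface unchanged.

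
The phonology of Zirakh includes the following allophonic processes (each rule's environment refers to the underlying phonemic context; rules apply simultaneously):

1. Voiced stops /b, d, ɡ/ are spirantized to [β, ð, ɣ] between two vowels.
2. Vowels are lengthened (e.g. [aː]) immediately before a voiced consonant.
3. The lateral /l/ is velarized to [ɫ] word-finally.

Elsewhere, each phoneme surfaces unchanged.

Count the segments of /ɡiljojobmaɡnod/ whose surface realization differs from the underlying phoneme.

5

Segments that undergo a rule: /i/ → [iː] (rule 2); /o/ → [oː] (rule 2); /o/ → [oː] (rule 2); /a/ → [aː] (rule 2); /o/ → [oː] (rule 2).
All other segments surface unchanged.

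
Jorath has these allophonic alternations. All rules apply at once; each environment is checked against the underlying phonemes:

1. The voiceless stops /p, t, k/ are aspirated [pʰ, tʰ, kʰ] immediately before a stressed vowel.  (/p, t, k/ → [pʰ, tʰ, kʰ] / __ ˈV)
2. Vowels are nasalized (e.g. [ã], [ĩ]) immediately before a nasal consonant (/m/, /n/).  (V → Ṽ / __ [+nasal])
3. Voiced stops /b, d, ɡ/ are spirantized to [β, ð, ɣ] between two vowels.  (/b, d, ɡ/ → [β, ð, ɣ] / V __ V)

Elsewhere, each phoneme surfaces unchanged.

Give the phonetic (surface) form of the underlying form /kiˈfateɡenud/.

/k/ (word-initial) is in the target of rule 1 but the environment (immediately before a stressed vowel) is not met → [k].
/i/ (between /k/ and /f/) is in the target of rule 2 but the environment (before a nasal consonant) is not met → [i].
/f/ stays [f].
/a/ (between /f/ and /t/) fails the environment for rule 2, so it stays [a].
/t/ (between /a/ and /e/): rule 1 targets it, but not immediately before a stressed vowel → unchanged [t].
/e/ (between /t/ and /ɡ/) is in the target of rule 2 but the environment (before a nasal consonant) is not met → [e].
/ɡ/ (between /e/ and /e/) occurs between two vowels → [ɣ] by rule 3.
/e/ — between /ɡ/ and /n/, before a nasal consonant — surfaces as [ẽ] (rule 2).
/n/ (between /e/ and /u/) is unaffected → [n].
/u/ — between /n/ and /d/; rule 2 does not apply here → [u].
/d/ (word-final) is in the target of rule 3 but the environment (between two vowels) is not met → [d].

[kiˈfateɣẽnud]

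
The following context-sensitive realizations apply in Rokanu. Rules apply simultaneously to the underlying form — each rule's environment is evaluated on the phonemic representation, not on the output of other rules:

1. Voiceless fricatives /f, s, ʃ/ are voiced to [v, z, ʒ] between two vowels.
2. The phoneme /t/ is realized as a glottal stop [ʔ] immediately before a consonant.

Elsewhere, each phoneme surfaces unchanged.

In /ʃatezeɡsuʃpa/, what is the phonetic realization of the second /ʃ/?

/ʃ/ (between /u/ and /p/) is in the target of rule 1 but the environment (between two vowels) is not met → [ʃ].

[ʃ]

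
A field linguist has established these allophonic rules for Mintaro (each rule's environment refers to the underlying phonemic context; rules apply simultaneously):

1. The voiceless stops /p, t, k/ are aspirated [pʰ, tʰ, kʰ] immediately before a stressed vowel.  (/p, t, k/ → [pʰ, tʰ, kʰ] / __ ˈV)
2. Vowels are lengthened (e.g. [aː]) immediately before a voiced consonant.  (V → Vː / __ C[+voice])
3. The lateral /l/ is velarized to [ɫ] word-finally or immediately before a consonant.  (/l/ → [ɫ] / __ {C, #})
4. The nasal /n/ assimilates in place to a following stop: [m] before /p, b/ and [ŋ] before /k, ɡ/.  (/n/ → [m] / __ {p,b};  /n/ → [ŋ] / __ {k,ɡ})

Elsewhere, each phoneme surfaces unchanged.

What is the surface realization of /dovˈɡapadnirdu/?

/d/ (word-initial) is unaffected → [d].
/o/ meets the environment for rule 2 (before a voiced consonant) → [oː].
/v/ stays [v].
/ɡ/ stays [ɡ].
/a/ — between /ɡ/ and /p/; rule 2 does not apply here → [a].
/p/ (between /a/ and /a/) fails the environment for rule 1, so it stays [p].
/a/ (between /p/ and /d/) occurs before a voiced consonant → [aː] by rule 2.
/d/ (between /a/ and /n/): no rule targets it → [d].
/n/ — between /d/ and /i/; rule 4 does not apply here → [n].
/i/ meets the environment for rule 2 (before a voiced consonant) → [iː].
/r/ — not in any rule's target class → [r].
/d/ — not in any rule's target class → [d].
/u/ (word-final): rule 2 targets it, but not before a voiced consonant → unchanged [u].

[doːvˈɡapaːdniːrdu]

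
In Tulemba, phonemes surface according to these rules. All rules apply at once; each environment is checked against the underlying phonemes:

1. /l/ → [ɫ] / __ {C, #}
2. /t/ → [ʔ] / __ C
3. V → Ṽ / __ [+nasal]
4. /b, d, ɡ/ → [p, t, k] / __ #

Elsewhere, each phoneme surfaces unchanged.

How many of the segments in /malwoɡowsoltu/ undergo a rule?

2

Segments that undergo a rule: /l/ → [ɫ] (rule 1); /l/ → [ɫ] (rule 1).
All other segments surface unchanged.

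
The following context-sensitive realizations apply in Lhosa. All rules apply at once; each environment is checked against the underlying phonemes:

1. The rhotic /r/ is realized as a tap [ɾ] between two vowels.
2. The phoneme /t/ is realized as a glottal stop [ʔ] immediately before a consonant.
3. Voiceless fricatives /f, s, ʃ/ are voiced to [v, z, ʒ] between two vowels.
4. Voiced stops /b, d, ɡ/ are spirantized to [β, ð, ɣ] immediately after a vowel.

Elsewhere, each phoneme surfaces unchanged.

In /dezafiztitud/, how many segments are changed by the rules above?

2

Segments that undergo a rule: /f/ → [v] (rule 3); /d/ → [ð] (rule 4).
All other segments surface unchanged.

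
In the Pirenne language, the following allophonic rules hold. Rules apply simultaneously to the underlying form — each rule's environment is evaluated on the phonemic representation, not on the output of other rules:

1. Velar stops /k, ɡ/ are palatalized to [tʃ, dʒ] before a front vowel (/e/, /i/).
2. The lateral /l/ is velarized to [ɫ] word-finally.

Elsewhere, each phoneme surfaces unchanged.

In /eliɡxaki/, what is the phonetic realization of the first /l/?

/l/ (between /e/ and /i/) fails the environment for rule 2, so it stays [l].

[l]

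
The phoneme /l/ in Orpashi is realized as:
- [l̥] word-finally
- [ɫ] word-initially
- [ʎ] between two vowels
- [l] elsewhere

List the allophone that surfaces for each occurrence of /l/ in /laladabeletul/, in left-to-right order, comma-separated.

[ɫ], [ʎ], [ʎ], [l̥]

Occurrence 1 (position 1): word-initially → [ɫ].
Occurrence 2 (position 3): between two vowels → [ʎ].
Occurrence 3 (position 9): between two vowels → [ʎ].
Occurrence 4 (position 13): word-finally → [l̥].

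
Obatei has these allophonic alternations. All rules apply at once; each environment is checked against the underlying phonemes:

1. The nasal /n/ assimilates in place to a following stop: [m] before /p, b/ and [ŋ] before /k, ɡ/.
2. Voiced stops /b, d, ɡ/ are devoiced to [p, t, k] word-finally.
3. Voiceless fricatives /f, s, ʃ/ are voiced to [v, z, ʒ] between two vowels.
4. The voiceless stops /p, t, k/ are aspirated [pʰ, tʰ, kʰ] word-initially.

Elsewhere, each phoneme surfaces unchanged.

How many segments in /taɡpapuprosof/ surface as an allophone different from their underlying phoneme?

2

Segments that undergo a rule: /t/ → [tʰ] (rule 4); /s/ → [z] (rule 3).
All other segments surface unchanged.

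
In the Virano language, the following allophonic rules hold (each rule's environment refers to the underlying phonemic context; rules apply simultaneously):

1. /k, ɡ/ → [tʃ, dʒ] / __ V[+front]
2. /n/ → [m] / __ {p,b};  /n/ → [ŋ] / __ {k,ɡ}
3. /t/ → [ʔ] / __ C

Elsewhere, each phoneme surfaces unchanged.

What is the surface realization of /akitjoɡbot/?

[atʃiʔjoɡbot]

/k/ (between /a/ and /i/): before a front vowel, so rule 1 applies → [tʃ].
/t/ meets the environment for rule 3 (immediately before a consonant) → [ʔ].
/ɡ/ (between /o/ and /b/): rule 1 targets it, but not before a front vowel → unchanged [ɡ].
/t/ (word-final) is in the target of rule 3 but the environment (immediately before a consonant) is not met → [t].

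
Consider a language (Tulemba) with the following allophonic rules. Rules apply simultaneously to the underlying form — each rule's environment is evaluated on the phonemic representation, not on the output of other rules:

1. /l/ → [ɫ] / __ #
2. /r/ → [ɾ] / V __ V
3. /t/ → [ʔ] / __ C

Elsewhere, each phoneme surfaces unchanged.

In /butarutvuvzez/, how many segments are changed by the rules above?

2

Segments that undergo a rule: /r/ → [ɾ] (rule 2); /t/ → [ʔ] (rule 3).
All other segments surface unchanged.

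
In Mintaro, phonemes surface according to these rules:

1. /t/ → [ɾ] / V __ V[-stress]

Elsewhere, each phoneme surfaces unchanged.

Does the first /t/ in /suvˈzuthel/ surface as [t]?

/t/ (between /u/ and /h/) is in the target of rule 1 but the environment (between a vowel and a following unstressed vowel) is not met → [t].
The actual realization is [t], which matches [t].

Yes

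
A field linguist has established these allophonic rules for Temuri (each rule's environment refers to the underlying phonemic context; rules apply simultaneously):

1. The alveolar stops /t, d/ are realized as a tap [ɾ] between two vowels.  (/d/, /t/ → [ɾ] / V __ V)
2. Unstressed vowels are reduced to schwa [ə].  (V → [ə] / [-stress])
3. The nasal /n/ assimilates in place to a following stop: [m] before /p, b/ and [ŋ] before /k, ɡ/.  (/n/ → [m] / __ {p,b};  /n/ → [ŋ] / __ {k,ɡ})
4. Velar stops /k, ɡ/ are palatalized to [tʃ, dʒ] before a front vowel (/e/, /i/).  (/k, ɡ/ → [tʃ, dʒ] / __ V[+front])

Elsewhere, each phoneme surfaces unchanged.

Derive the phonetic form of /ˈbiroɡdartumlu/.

/b/ stays [b].
/i/ (between /b/ and /r/) is in the target of rule 2 but the environment (in an unstressed syllable) is not met → [i].
/r/ (between /i/ and /o/): no rule targets it → [r].
Rule 2 applies to /o/ (between /r/ and /ɡ/: in an unstressed syllable) → [ə].
/ɡ/ (between /o/ and /d/) fails the environment for rule 4, so it stays [ɡ].
/d/ (between /ɡ/ and /a/) is in the target of rule 1 but the environment (between two vowels) is not met → [d].
/a/ (between /d/ and /r/): in an unstressed syllable, so rule 2 applies → [ə].
/r/ (between /a/ and /t/) is unaffected → [r].
/t/ (between /r/ and /u/) is in the target of rule 1 but the environment (between two vowels) is not met → [t].
/u/ — between /t/ and /m/, in an unstressed syllable — surfaces as [ə] (rule 2).
/m/ (between /u/ and /l/): no rule targets it → [m].
/l/ — not in any rule's target class → [l].
/u/ (word-final) occurs in an unstressed syllable → [ə] by rule 2.

[ˈbirəɡdərtəmlə]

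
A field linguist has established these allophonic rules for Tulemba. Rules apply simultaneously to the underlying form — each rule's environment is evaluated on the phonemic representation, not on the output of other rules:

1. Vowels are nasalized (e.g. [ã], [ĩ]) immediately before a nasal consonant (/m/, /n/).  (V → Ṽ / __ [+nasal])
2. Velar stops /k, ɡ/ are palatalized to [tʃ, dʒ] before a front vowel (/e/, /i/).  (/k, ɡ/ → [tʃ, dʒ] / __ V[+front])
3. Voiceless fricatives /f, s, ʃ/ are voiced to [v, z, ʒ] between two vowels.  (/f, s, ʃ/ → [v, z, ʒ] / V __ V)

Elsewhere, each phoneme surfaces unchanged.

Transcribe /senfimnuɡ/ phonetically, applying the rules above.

[sẽnfĩmnuɡ]

/s/ (word-initial) is in the target of rule 3 but the environment (between two vowels) is not met → [s].
/e/ — between /s/ and /n/, before a nasal consonant — surfaces as [ẽ] (rule 1).
/f/ (between /n/ and /i/) fails the environment for rule 3, so it stays [f].
/i/ (between /f/ and /m/) occurs before a nasal consonant → [ĩ] by rule 1.
/u/ (between /n/ and /ɡ/): rule 1 targets it, but not before a nasal consonant → unchanged [u].
/ɡ/ — word-final; rule 2 does not apply here → [ɡ].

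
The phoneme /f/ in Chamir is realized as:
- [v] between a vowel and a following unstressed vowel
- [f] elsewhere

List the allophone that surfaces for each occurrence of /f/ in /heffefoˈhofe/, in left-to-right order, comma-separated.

Occurrence 1 (position 3): no conditioning environment matches → elsewhere allophone [f].
Occurrence 2 (position 4): no conditioning environment matches → elsewhere allophone [f].
Occurrence 3 (position 6): between a vowel and a following unstressed vowel → [v].
Occurrence 4 (position 10): between a vowel and a following unstressed vowel → [v].

[f], [f], [v], [v]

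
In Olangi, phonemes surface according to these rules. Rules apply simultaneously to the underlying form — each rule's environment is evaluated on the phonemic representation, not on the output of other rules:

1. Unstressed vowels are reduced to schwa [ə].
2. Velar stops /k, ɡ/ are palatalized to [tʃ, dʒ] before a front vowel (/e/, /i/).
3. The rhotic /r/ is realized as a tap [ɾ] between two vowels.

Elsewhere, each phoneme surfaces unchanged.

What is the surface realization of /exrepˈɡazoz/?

[əxrəpˈɡazəz]

Rule 1 applies to /e/ (word-initial: in an unstressed syllable) → [ə].
/r/ — between /x/ and /e/; rule 3 does not apply here → [r].
Rule 1 applies to /e/ (between /r/ and /p/: in an unstressed syllable) → [ə].
/ɡ/ (between /p/ and /a/) fails the environment for rule 2, so it stays [ɡ].
/a/ (between /ɡ/ and /z/) is in the target of rule 1 but the environment (in an unstressed syllable) is not met → [a].
/o/ (between /z/ and /z/): in an unstressed syllable, so rule 1 applies → [ə].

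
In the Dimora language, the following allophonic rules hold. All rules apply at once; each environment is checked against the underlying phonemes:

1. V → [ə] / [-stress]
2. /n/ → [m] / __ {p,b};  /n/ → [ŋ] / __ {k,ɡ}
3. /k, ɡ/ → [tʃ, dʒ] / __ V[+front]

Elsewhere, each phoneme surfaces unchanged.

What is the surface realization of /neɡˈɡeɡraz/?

[nəɡˈdʒeɡrəz]

/n/ (word-initial) fails the environment for rule 2, so it stays [n].
/e/ (between /n/ and /ɡ/): in an unstressed syllable, so rule 1 applies → [ə].
/ɡ/ (between /e/ and /ɡ/): rule 3 targets it, but not before a front vowel → unchanged [ɡ].
/ɡ/ meets the environment for rule 3 (before a front vowel) → [dʒ].
/e/ (between /ɡ/ and /ɡ/) is in the target of rule 1 but the environment (in an unstressed syllable) is not met → [e].
/ɡ/ (between /e/ and /r/): rule 3 targets it, but not before a front vowel → unchanged [ɡ].
/r/ stays [r].
/a/ (between /r/ and /z/) occurs in an unstressed syllable → [ə] by rule 1.
/z/ stays [z].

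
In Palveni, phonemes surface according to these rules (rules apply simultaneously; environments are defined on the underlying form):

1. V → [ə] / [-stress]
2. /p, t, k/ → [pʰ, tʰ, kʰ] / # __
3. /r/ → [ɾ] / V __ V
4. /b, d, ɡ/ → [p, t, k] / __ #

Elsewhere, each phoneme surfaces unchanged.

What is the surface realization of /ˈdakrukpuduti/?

/d/ (word-initial): rule 4 targets it, but not word-finally → unchanged [d].
/a/ (between /d/ and /k/) fails the environment for rule 1, so it stays [a].
/k/ (between /a/ and /r/) fails the environment for rule 2, so it stays [k].
/r/ (between /k/ and /u/): rule 3 targets it, but not between two vowels → unchanged [r].
Rule 1 applies to /u/ (between /r/ and /k/: in an unstressed syllable) → [ə].
/k/ (between /u/ and /p/) is in the target of rule 2 but the environment (word-initially) is not met → [k].
/p/ (between /k/ and /u/) is in the target of rule 2 but the environment (word-initially) is not met → [p].
/u/ (between /p/ and /d/): in an unstressed syllable, so rule 1 applies → [ə].
/d/ (between /u/ and /u/): rule 4 targets it, but not word-finally → unchanged [d].
Rule 1 applies to /u/ (between /d/ and /t/: in an unstressed syllable) → [ə].
/t/ (between /u/ and /i/) fails the environment for rule 2, so it stays [t].
Rule 1 applies to /i/ (word-final: in an unstressed syllable) → [ə].

[ˈdakrəkpədətə]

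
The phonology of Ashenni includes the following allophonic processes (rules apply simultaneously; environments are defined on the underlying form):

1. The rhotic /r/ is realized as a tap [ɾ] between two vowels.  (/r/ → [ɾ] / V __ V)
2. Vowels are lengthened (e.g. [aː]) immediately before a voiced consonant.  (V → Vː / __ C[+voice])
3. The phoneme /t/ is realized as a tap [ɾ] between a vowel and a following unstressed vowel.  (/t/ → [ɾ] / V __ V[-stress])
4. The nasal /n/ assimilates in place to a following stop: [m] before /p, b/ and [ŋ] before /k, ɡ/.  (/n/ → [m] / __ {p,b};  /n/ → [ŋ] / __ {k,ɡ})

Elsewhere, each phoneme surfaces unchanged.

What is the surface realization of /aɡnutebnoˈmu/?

[aːɡnuɾeːbnoːˈmu]

/a/ (word-initial) occurs before a voiced consonant → [aː] by rule 2.
/n/ (between /ɡ/ and /u/) is in the target of rule 4 but the environment (before a labial or velar stop) is not met → [n].
/u/ (between /n/ and /t/): rule 2 targets it, but not before a voiced consonant → unchanged [u].
/t/ meets the environment for rule 3 (between a vowel and a following unstressed vowel) → [ɾ].
/e/ (between /t/ and /b/) occurs before a voiced consonant → [eː] by rule 2.
/n/ (between /b/ and /o/): rule 4 targets it, but not before a labial or velar stop → unchanged [n].
/o/ — between /n/ and /m/, before a voiced consonant — surfaces as [oː] (rule 2).
/u/ (word-final) fails the environment for rule 2, so it stays [u].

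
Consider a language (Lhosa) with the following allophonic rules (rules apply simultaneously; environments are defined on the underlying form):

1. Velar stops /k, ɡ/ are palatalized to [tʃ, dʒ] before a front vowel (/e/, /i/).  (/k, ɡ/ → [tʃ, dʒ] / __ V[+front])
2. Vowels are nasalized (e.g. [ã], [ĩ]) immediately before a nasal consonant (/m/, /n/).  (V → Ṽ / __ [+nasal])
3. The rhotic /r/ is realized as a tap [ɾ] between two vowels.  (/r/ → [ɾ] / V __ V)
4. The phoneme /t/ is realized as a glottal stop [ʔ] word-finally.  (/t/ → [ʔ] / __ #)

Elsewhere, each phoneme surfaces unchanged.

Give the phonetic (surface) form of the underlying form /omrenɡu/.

/o/ — word-initial, before a nasal consonant — surfaces as [õ] (rule 2).
/r/ — between /m/ and /e/; rule 3 does not apply here → [r].
Rule 2 applies to /e/ (between /r/ and /n/: before a nasal consonant) → [ẽ].
/ɡ/ — between /n/ and /u/; rule 1 does not apply here → [ɡ].
/u/ — word-final; rule 2 does not apply here → [u].

[õmrẽnɡu]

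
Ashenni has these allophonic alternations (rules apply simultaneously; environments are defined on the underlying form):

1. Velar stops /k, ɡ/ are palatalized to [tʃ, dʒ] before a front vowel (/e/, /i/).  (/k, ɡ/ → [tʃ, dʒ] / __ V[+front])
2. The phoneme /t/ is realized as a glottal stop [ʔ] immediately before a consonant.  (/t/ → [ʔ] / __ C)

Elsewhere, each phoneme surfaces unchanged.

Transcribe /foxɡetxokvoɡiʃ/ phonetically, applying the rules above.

[foxdʒeʔxokvodʒiʃ]

/ɡ/ meets the environment for rule 1 (before a front vowel) → [dʒ].
/t/ meets the environment for rule 2 (immediately before a consonant) → [ʔ].
/k/ (between /o/ and /v/): rule 1 targets it, but not before a front vowel → unchanged [k].
/ɡ/ (between /o/ and /i/): before a front vowel, so rule 1 applies → [dʒ].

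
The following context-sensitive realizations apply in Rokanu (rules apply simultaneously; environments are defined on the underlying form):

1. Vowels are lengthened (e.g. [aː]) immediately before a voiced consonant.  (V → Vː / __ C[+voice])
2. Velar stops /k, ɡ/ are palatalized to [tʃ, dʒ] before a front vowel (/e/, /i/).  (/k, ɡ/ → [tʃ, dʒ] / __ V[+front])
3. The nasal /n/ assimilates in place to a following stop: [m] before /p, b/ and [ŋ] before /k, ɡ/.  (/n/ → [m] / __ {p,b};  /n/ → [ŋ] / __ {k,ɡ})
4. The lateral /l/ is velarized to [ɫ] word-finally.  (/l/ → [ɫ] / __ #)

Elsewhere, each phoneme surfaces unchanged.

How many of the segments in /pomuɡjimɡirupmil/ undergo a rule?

7

Segments that undergo a rule: /o/ → [oː] (rule 1); /u/ → [uː] (rule 1); /i/ → [iː] (rule 1); /ɡ/ → [dʒ] (rule 2); /i/ → [iː] (rule 1); /i/ → [iː] (rule 1); /l/ → [ɫ] (rule 4).
All other segments surface unchanged.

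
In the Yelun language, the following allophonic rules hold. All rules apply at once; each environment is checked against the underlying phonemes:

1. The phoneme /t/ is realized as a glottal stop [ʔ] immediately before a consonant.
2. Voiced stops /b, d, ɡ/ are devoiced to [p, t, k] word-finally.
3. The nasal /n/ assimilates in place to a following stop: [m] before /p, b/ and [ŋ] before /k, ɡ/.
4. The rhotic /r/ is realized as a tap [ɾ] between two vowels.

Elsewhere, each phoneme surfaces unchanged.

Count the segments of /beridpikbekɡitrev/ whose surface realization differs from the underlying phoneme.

2

Segments that undergo a rule: /r/ → [ɾ] (rule 4); /t/ → [ʔ] (rule 1).
All other segments surface unchanged.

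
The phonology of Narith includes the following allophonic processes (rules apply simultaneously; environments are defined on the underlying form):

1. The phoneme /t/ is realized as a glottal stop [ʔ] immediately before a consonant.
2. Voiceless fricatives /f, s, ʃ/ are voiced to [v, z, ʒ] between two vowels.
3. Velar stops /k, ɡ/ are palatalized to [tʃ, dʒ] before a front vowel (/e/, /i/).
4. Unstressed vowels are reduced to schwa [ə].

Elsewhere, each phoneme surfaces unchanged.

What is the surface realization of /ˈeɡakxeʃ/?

/e/ (word-initial) fails the environment for rule 4, so it stays [e].
/ɡ/ (between /e/ and /a/) fails the environment for rule 3, so it stays [ɡ].
Rule 4 applies to /a/ (between /ɡ/ and /k/: in an unstressed syllable) → [ə].
/k/ (between /a/ and /x/) is in the target of rule 3 but the environment (before a front vowel) is not met → [k].
/e/ (between /x/ and /ʃ/): in an unstressed syllable, so rule 4 applies → [ə].
/ʃ/ (word-final): rule 2 targets it, but not between two vowels → unchanged [ʃ].

[ˈeɡəkxəʃ]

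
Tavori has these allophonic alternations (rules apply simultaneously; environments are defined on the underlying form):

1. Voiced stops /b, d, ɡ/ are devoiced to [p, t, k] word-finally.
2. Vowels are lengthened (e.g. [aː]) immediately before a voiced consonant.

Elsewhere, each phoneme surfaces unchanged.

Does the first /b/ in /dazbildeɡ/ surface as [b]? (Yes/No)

Yes

/b/ — between /z/ and /i/; rule 1 does not apply here → [b].
The actual realization is [b], which matches [b].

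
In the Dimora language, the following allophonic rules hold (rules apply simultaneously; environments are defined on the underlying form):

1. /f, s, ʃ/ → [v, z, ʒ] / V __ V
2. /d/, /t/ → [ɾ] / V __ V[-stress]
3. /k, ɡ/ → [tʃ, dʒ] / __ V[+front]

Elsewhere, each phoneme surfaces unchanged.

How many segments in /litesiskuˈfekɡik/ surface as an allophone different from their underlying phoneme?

4

Segments that undergo a rule: /t/ → [ɾ] (rule 2); /s/ → [z] (rule 1); /f/ → [v] (rule 1); /ɡ/ → [dʒ] (rule 3).
All other segments surface unchanged.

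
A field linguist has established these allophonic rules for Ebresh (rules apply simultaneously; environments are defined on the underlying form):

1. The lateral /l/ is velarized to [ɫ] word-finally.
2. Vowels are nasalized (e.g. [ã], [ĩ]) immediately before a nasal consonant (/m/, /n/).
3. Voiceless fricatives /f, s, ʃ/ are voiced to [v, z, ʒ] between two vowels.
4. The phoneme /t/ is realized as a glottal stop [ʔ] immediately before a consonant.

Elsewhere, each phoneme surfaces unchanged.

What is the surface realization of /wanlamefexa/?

/w/ stays [w].
/a/ meets the environment for rule 2 (before a nasal consonant) → [ã].
/n/ (between /a/ and /l/): no rule targets it → [n].
/l/ — between /n/ and /a/; rule 1 does not apply here → [l].
/a/ (between /l/ and /m/): before a nasal consonant, so rule 2 applies → [ã].
/m/ (between /a/ and /e/): no rule targets it → [m].
/e/ (between /m/ and /f/) fails the environment for rule 2, so it stays [e].
/f/ meets the environment for rule 3 (between two vowels) → [v].
/e/ (between /f/ and /x/) fails the environment for rule 2, so it stays [e].
/x/ stays [x].
/a/ — word-final; rule 2 does not apply here → [a].

[wãnlãmevexa]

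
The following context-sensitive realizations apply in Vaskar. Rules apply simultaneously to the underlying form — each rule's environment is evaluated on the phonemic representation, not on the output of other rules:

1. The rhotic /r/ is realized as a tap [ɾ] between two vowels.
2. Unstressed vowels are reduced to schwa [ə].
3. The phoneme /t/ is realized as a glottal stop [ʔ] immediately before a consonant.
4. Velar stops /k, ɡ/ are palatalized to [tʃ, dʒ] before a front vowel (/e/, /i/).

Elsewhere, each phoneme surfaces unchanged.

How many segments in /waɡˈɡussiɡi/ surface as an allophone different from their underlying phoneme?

4

Segments that undergo a rule: /a/ → [ə] (rule 2); /i/ → [ə] (rule 2); /ɡ/ → [dʒ] (rule 4); /i/ → [ə] (rule 2).
All other segments surface unchanged.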